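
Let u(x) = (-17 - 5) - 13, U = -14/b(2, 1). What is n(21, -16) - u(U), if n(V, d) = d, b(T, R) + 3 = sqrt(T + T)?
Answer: 19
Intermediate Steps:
b(T, R) = -3 + sqrt(2)*sqrt(T) (b(T, R) = -3 + sqrt(T + T) = -3 + sqrt(2*T) = -3 + sqrt(2)*sqrt(T))
U = 14 (U = -14/(-3 + sqrt(2)*sqrt(2)) = -14/(-3 + 2) = -14/(-1) = -14*(-1) = 14)
u(x) = -35 (u(x) = -22 - 13 = -35)
n(21, -16) - u(U) = -16 - 1*(-35) = -16 + 35 = 19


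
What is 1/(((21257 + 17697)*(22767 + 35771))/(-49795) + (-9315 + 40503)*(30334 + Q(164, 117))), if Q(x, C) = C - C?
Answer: 49795/47106617668388 ≈ 1.0571e-9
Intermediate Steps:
Q(x, C) = 0
1/(((21257 + 17697)*(22767 + 35771))/(-49795) + (-9315 + 40503)*(30334 + Q(164, 117))) = 1/(((21257 + 17697)*(22767 + 35771))/(-49795) + (-9315 + 40503)*(30334 + 0)) = 1/((38954*58538)*(-1/49795) + 31188*30334) = 1/(2280289252*(-1/49795) + 946056792) = 1/(-2280289252/49795 + 946056792) = 1/(47106617668388/49795) = 49795/47106617668388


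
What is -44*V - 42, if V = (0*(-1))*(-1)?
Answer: -42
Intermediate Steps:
V = 0 (V = 0*(-1) = 0)
-44*V - 42 = -44*0 - 42 = 0 - 42 = -42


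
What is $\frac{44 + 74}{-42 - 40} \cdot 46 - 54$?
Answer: $- \frac{4928}{41} \approx -120.2$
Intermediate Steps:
$\frac{44 + 74}{-42 - 40} \cdot 46 - 54 = \frac{118}{-82} \cdot 46 - 54 = 118 \left(- \frac{1}{82}\right) 46 - 54 = \left(- \frac{59}{41}\right) 46 - 54 = - \frac{2714}{41} - 54 = - \frac{4928}{41}$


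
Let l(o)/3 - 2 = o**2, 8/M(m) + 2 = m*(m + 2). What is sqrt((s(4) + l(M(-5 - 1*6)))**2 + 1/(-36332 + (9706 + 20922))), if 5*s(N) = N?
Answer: sqrt(837422848554200574)/134172340 ≈ 6.8204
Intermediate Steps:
M(m) = 8/(-2 + m*(2 + m)) (M(m) = 8/(-2 + m*(m + 2)) = 8/(-2 + m*(2 + m)))
s(N) = N/5
l(o) = 6 + 3*o**2
sqrt((s(4) + l(M(-5 - 1*6)))**2 + 1/(-36332 + (9706 + 20922))) = sqrt(((1/5)*4 + (6 + 3*(8/(-2 + (-5 - 1*6)**2 + 2*(-5 - 1*6)))**2))**2 + 1/(-36332 + (9706 + 20922))) = sqrt((4/5 + (6 + 3*(8/(-2 + (-5 - 6)**2 + 2*(-5 - 6)))**2))**2 + 1/(-36332 + 30628)) = sqrt((4/5 + (6 + 3*(8/(-2 + (-11)**2 + 2*(-11)))**2))**2 + 1/(-5704)) = sqrt((4/5 + (6 + 3*(8/(-2 + 121 - 22))**2))**2 - 1/5704) = sqrt((4/5 + (6 + 3*(8/97)**2))**2 - 1/5704) = sqrt((4/5 + (6 + 3*(64/9409)))**2 - 1/5704) = sqrt((4/5 + (6 + 192/9409))**2 - 1/5704) = sqrt((4/5 + 56646/9409)**2 - 1/5704) = sqrt((320866/47045)**2 - 1/5704) = sqrt(102954989956/2213232025 - 1/5704) = sqrt(587253049476999/12624275470600) = sqrt(837422848554200574)/134172340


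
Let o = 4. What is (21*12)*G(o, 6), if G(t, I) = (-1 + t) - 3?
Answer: 0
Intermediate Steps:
G(t, I) = -4 + t
(21*12)*G(o, 6) = (21*12)*(-4 + 4) = 252*0 = 0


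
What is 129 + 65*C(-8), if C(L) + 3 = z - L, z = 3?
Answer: 649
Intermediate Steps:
C(L) = -L (C(L) = -3 + (3 - L) = -L)
129 + 65*C(-8) = 129 + 65*(-1*(-8)) = 129 + 65*8 = 129 + 520 = 649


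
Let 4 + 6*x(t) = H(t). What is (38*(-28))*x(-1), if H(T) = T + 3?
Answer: 1064/3 ≈ 354.67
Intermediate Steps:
H(T) = 3 + T
x(t) = -1/6 + t/6 (x(t) = -2/3 + (3 + t)/6 = -2/3 + (1/2 + t/6) = -1/6 + t/6)
(38*(-28))*x(-1) = (38*(-28))*(-1/6 + (1/6)*(-1)) = -1064*(-1/6 - 1/6) = -1064*(-1/3) = 1064/3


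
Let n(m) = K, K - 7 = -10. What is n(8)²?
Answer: 9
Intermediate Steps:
K = -3 (K = 7 - 10 = -3)
n(m) = -3
n(8)² = (-3)² = 9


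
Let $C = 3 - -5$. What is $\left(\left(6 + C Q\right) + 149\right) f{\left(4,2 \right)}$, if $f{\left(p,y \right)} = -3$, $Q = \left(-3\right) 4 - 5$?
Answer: $-57$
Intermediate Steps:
$Q = -17$ ($Q = -12 - 5 = -17$)
$C = 8$ ($C = 3 + 5 = 8$)
$\left(\left(6 + C Q\right) + 149\right) f{\left(4,2 \right)} = \left(\left(6 + 8 \left(-17\right)\right) + 149\right) \left(-3\right) = \left(\left(6 - 136\right) + 149\right) \left(-3\right) = \left(-130 + 149\right) \left(-3\right) = 19 \left(-3\right) = -57$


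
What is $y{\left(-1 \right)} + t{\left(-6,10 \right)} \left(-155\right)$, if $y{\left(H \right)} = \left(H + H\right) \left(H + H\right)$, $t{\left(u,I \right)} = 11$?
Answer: $-1701$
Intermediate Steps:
$y{\left(H \right)} = 4 H^{2}$ ($y{\left(H \right)} = 2 H 2 H = 4 H^{2}$)
$y{\left(-1 \right)} + t{\left(-6,10 \right)} \left(-155\right) = 4 \left(-1\right)^{2} + 11 \left(-155\right) = 4 \cdot 1 - 1705 = 4 - 1705 = -1701$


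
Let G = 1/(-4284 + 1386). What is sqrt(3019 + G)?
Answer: 67*sqrt(627578)/966 ≈ 54.945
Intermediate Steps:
G = -1/2898 (G = 1/(-2898) = -1/2898 ≈ -0.00034507)
sqrt(3019 + G) = sqrt(3019 - 1/2898) = sqrt(8749061/2898) = 67*sqrt(627578)/966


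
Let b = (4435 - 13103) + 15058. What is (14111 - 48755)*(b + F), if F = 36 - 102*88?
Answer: 88342200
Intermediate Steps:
F = -8940 (F = 36 - 8976 = -8940)
b = 6390 (b = -8668 + 15058 = 6390)
(14111 - 48755)*(b + F) = (14111 - 48755)*(6390 - 8940) = -34644*(-2550) = 88342200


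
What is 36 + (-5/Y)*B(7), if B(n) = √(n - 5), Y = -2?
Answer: 36 + 5*√2/2 ≈ 39.536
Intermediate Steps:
B(n) = √(-5 + n)
36 + (-5/Y)*B(7) = 36 + (-5/(-2))*√(-5 + 7) = 36 + (-5*(-½))*√2 = 36 + 5*√2/2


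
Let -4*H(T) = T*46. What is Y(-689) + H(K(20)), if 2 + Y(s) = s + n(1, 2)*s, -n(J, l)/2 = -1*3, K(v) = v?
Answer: -5055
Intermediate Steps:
n(J, l) = 6 (n(J, l) = -(-2)*3 = -2*(-3) = 6)
Y(s) = -2 + 7*s (Y(s) = -2 + (s + 6*s) = -2 + 7*s)
H(T) = -23*T/2 (H(T) = -T*46/4 = -23*T/2)
Y(-689) + H(K(20)) = (-2 + 7*(-689)) - 23/2*20 = (-2 - 4823) - 230 = -4825 - 230 = -5055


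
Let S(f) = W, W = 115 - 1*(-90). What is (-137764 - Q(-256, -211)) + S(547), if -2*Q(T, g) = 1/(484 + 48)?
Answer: -146362775/1064 ≈ -1.3756e+5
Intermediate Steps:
Q(T, g) = -1/1064 (Q(T, g) = -1/(2*(484 + 48)) = -½/532 = -½*1/532 = -1/1064)
W = 205 (W = 115 + 90 = 205)
S(f) = 205
(-137764 - Q(-256, -211)) + S(547) = (-137764 - 1*(-1/1064)) + 205 = (-137764 + 1/1064) + 205 = -146580895/1064 + 205 = -146362775/1064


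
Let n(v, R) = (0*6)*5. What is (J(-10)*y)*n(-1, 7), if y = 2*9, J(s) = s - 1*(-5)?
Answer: 0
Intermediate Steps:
J(s) = 5 + s (J(s) = s + 5 = 5 + s)
n(v, R) = 0 (n(v, R) = 0*5 = 0)
y = 18
(J(-10)*y)*n(-1, 7) = ((5 - 10)*18)*0 = -5*18*0 = -90*0 = 0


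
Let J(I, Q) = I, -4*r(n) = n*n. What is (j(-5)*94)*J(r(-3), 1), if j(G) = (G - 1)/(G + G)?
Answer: -1269/10 ≈ -126.90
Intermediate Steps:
r(n) = -n²/4 (r(n) = -n*n/4 = -n²/4)
j(G) = (-1 + G)/(2*G) (j(G) = (-1 + G)/((2*G)) = (-1 + G)*(1/(2*G)) = (-1 + G)/(2*G))
(j(-5)*94)*J(r(-3), 1) = (((½)*(-1 - 5)/(-5))*94)*(-¼*(-3)²) = (((½)*(-⅕)*(-6))*94)*(-¼*9) = ((⅗)*94)*(-9/4) = (282/5)*(-9/4) = -1269/10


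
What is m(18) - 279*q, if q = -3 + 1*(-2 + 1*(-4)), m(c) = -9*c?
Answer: 2349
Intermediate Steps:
q = -9 (q = -3 + 1*(-2 - 4) = -3 + 1*(-6) = -3 - 6 = -9)
m(18) - 279*q = -9*18 - 279*(-9) = -162 + 2511 = 2349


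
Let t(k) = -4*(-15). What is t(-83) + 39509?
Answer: 39569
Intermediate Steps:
t(k) = 60
t(-83) + 39509 = 60 + 39509 = 39569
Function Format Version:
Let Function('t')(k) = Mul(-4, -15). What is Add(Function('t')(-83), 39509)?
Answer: 39569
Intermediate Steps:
Function('t')(k) = 60
Add(Function('t')(-83), 39509) = Add(60, 39509) = 39569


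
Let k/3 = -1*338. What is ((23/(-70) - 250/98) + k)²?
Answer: 248273989441/240100 ≈ 1.0340e+6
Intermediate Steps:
k = -1014 (k = 3*(-1*338) = 3*(-338) = -1014)
((23/(-70) - 250/98) + k)² = ((23/(-70) - 250/98) - 1014)² = ((23*(-1/70) - 250*1/98) - 1014)² = ((-23/70 - 125/49) - 1014)² = (-1411/490 - 1014)² = (-498271/490)² = 248273989441/240100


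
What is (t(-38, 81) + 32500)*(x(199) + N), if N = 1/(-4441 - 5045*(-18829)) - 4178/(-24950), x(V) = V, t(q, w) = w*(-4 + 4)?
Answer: 288458048067404150/44563667553 ≈ 6.4729e+6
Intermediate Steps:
t(q, w) = 0 (t(q, w) = w*0 = 0)
N = 373120259041/2228183377650 (N = -1/18829/(-9486) - 4178*(-1/24950) = -1/9486*(-1/18829) + 2089/12475 = 1/178611894 + 2089/12475 = 373120259041/2228183377650 ≈ 0.16745)
(t(-38, 81) + 32500)*(x(199) + N) = (0 + 32500)*(199 + 373120259041/2228183377650) = 32500*(443781612411391/2228183377650) = 288458048067404150/44563667553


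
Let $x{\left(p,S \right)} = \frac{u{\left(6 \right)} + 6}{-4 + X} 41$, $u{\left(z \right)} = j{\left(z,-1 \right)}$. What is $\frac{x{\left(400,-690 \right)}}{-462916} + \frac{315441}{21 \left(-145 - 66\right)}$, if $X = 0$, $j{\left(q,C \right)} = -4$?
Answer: $- \frac{13906913821}{195350552} \approx -71.19$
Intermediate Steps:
$u{\left(z \right)} = -4$
$x{\left(p,S \right)} = - \frac{41}{2}$ ($x{\left(p,S \right)} = \frac{-4 + 6}{-4 + 0} \cdot 41 = \frac{2}{-4} \cdot 41 = 2 \left(- \frac{1}{4}\right) 41 = \left(- \frac{1}{2}\right) 41 = - \frac{41}{2}$)
$\frac{x{\left(400,-690 \right)}}{-462916} + \frac{315441}{21 \left(-145 - 66\right)} = - \frac{41}{2 \left(-462916\right)} + \frac{315441}{21 \left(-145 - 66\right)} = \left(- \frac{41}{2}\right) \left(- \frac{1}{462916}\right) + \frac{315441}{21 \left(-211\right)} = \frac{41}{925832} + \frac{315441}{-4431} = \frac{41}{925832} + 315441 \left(- \frac{1}{4431}\right) = \frac{41}{925832} - \frac{15021}{211} = - \frac{13906913821}{195350552}$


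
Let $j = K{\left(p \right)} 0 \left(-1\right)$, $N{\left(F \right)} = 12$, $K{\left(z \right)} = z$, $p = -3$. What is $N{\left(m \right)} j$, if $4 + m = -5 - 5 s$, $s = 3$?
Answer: $0$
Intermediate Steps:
$m = -24$ ($m = -4 - 20 = -24$)
$j = 0$ ($j = \left(-3\right) 0 \left(-1\right) = 0 \left(-1\right) = 0$)
$N{\left(m \right)} j = 12 \cdot 0 = 0$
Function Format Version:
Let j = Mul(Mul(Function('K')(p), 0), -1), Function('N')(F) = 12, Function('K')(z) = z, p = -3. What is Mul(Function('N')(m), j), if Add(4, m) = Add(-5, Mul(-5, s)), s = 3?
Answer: 0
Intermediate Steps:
m = -24 (m = Add(-4, Add(-5, Mul(-5, 3))) = Add(-4, Add(-5, -15)) = Add(-4, -20) = -24)
j = 0 (j = Mul(Mul(-3, 0), -1) = Mul(0, -1) = 0)
Mul(Function('N')(m), j) = Mul(12, 0) = 0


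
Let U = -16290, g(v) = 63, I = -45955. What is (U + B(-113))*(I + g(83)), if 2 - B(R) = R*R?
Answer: 1333483844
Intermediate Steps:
B(R) = 2 - R² (B(R) = 2 - R*R = 2 - R²)
(U + B(-113))*(I + g(83)) = (-16290 + (2 - 1*(-113)²))*(-45955 + 63) = (-16290 + (2 - 1*12769))*(-45892) = (-16290 + (2 - 12769))*(-45892) = (-16290 - 12767)*(-45892) = -29057*(-45892) = 1333483844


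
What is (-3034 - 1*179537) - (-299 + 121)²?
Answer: -214255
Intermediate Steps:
(-3034 - 1*179537) - (-299 + 121)² = (-3034 - 179537) - 1*(-178)² = -182571 - 1*31684 = -182571 - 31684 = -214255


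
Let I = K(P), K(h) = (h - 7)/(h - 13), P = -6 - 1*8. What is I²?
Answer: 49/81 ≈ 0.60494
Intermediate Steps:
P = -14 (P = -6 - 8 = -14)
K(h) = (-7 + h)/(-13 + h)
I = 7/9 (I = (-7 - 14)/(-13 - 14) = -21/(-27) = -1/27*(-21) = 7/9 ≈ 0.77778)
I² = (7/9)² = 49/81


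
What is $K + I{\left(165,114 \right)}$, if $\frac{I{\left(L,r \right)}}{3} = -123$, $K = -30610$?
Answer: $-30979$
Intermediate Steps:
$I{\left(L,r \right)} = -369$ ($I{\left(L,r \right)} = 3 \left(-123\right) = -369$)
$K + I{\left(165,114 \right)} = -30610 - 369 = -30979$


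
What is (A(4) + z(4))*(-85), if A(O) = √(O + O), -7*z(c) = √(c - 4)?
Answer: -170*√2 ≈ -240.42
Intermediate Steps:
z(c) = -√(-4 + c)/7 (z(c) = -√(c - 4)/7 = -√(-4 + c)/7)
A(O) = √2*√O (A(O) = √(2*O) = √2*√O)
(A(4) + z(4))*(-85) = (√2*√4 - √(-4 + 4)/7)*(-85) = (√2*2 - √0/7)*(-85) = (2*√2 - ⅐*0)*(-85) = (2*√2 + 0)*(-85) = (2*√2)*(-85) = -170*√2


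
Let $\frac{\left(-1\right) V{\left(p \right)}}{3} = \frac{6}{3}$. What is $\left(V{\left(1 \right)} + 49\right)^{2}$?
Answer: $1849$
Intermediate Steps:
$V{\left(p \right)} = -6$ ($V{\left(p \right)} = - 3 \cdot \frac{6}{3} = - 3 \cdot 6 \cdot \frac{1}{3} = \left(-3\right) 2 = -6$)
$\left(V{\left(1 \right)} + 49\right)^{2} = \left(-6 + 49\right)^{2} = 43^{2} = 1849$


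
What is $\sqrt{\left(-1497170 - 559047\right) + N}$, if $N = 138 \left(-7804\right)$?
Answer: $i \sqrt{3133169} \approx 1770.1 i$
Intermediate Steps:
$N = -1076952$
$\sqrt{\left(-1497170 - 559047\right) + N} = \sqrt{\left(-1497170 - 559047\right) - 1076952} = \sqrt{-2056217 - 1076952} = \sqrt{-3133169} = i \sqrt{3133169}$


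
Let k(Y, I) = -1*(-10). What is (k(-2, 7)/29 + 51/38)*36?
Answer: 33462/551 ≈ 60.730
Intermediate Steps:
k(Y, I) = 10
(k(-2, 7)/29 + 51/38)*36 = (10/29 + 51/38)*36 = (1859/1102)*36 = 33462/551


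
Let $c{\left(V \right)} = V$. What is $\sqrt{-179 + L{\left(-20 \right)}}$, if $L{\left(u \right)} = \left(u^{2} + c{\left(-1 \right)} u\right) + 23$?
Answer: $2 \sqrt{66} \approx 16.248$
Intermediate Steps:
$L{\left(u \right)} = 23 + u^{2} - u$ ($L{\left(u \right)} = \left(u^{2} - u\right) + 23 = 23 + u^{2} - u$)
$\sqrt{-179 + L{\left(-20 \right)}} = \sqrt{-179 + \left(23 + \left(-20\right)^{2} - -20\right)} = \sqrt{-179 + \left(23 + 400 + 20\right)} = \sqrt{-179 + 443} = \sqrt{264} = 2 \sqrt{66}$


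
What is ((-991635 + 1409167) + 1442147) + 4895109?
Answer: 6754788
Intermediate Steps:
((-991635 + 1409167) + 1442147) + 4895109 = (417532 + 1442147) + 4895109 = 1859679 + 4895109 = 6754788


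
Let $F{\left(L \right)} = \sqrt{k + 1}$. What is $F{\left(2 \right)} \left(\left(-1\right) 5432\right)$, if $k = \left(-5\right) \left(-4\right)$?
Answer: $- 5432 \sqrt{21} \approx -24893.0$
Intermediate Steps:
$k = 20$
$F{\left(L \right)} = \sqrt{21}$ ($F{\left(L \right)} = \sqrt{20 + 1} = \sqrt{21}$)
$F{\left(2 \right)} \left(\left(-1\right) 5432\right) = \sqrt{21} \left(\left(-1\right) 5432\right) = \sqrt{21} \left(-5432\right) = - 5432 \sqrt{21}$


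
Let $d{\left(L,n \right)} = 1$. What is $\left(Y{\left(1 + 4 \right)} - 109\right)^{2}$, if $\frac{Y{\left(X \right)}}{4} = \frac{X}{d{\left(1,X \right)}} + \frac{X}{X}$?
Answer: $7225$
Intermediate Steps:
$Y{\left(X \right)} = 4 + 4 X$ ($Y{\left(X \right)} = 4 \left(\frac{X}{1} + \frac{X}{X}\right) = 4 \left(X 1 + 1\right) = 4 \left(X + 1\right) = 4 \left(1 + X\right) = 4 + 4 X$)
$\left(Y{\left(1 + 4 \right)} - 109\right)^{2} = \left(\left(4 + 4 \left(1 + 4\right)\right) - 109\right)^{2} = \left(\left(4 + 4 \cdot 5\right) - 109\right)^{2} = \left(\left(4 + 20\right) - 109\right)^{2} = \left(24 - 109\right)^{2} = \left(-85\right)^{2} = 7225$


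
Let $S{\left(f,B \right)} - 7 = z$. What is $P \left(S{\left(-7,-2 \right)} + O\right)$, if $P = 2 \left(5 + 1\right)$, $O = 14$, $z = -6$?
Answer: $180$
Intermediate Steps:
$S{\left(f,B \right)} = 1$ ($S{\left(f,B \right)} = 7 - 6 = 1$)
$P = 12$ ($P = 2 \cdot 6 = 12$)
$P \left(S{\left(-7,-2 \right)} + O\right) = 12 \left(1 + 14\right) = 12 \cdot 15 = 180$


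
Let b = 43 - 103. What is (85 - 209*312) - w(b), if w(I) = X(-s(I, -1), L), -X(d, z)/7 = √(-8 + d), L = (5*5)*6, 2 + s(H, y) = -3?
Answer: -65123 + 7*I*√3 ≈ -65123.0 + 12.124*I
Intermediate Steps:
b = -60
s(H, y) = -5 (s(H, y) = -2 - 3 = -5)
L = 150 (L = 25*6 = 150)
X(d, z) = -7*√(-8 + d)
w(I) = -7*I*√3 (w(I) = -7*√(-8 - 1*(-5)) = -7*√(-8 + 5) = -7*I*√3)
(85 - 209*312) - w(b) = (85 - 209*312) - (-7)*I*√3 = (85 - 65208) + 7*I*√3 = -65123 + 7*I*√3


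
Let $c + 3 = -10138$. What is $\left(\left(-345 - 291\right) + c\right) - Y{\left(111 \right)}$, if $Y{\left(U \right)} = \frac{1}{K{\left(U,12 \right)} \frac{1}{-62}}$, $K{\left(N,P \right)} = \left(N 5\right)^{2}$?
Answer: $- \frac{3319585363}{308025} \approx -10777.0$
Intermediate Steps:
$K{\left(N,P \right)} = 25 N^{2}$ ($K{\left(N,P \right)} = \left(5 N\right)^{2} = 25 N^{2}$)
$c = -10141$ ($c = -3 - 10138 = -10141$)
$Y{\left(U \right)} = - \frac{62}{25 U^{2}}$ ($Y{\left(U \right)} = \frac{1}{25 U^{2} \frac{1}{-62}} = \frac{1}{25 U^{2} \left(- \frac{1}{62}\right)} = \frac{1}{\left(- \frac{25}{62}\right) U^{2}} = - \frac{62}{25 U^{2}}$)
$\left(\left(-345 - 291\right) + c\right) - Y{\left(111 \right)} = \left(\left(-345 - 291\right) - 10141\right) - - \frac{62}{25 \cdot 12321} = \left(\left(-345 - 291\right) - 10141\right) - \left(- \frac{62}{25}\right) \frac{1}{12321} = \left(-636 - 10141\right) - - \frac{62}{308025} = -10777 + \frac{62}{308025} = - \frac{3319585363}{308025}$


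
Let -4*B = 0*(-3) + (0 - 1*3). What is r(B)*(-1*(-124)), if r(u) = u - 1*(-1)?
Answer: 217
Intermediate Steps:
B = ¾ (B = -(0*(-3) + (0 - 1*3))/4 = -(0 + (0 - 3))/4 = -(0 - 3)/4 = -¼*(-3) = ¾ ≈ 0.75000)
r(u) = 1 + u (r(u) = u + 1 = 1 + u)
r(B)*(-1*(-124)) = (1 + ¾)*(-1*(-124)) = (7/4)*124 = 217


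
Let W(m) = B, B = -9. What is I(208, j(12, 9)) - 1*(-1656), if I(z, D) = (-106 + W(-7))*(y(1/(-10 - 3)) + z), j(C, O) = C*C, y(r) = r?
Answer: -289317/13 ≈ -22255.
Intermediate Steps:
j(C, O) = C**2
W(m) = -9
I(z, D) = 115/13 - 115*z (I(z, D) = (-106 - 9)*(1/(-10 - 3) + z) = -115*(1/(-13) + z) = -115*(-1/13 + z) = 115/13 - 115*z)
I(208, j(12, 9)) - 1*(-1656) = (115/13 - 115*208) - 1*(-1656) = (115/13 - 23920) + 1656 = -310845/13 + 1656 = -289317/13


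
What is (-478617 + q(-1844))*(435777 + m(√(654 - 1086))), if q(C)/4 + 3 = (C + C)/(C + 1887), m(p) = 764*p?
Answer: -8975175500823/43 - 188822285232*I*√3/43 ≈ -2.0873e+11 - 7.6058e+9*I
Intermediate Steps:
q(C) = -12 + 8*C/(1887 + C) (q(C) = -12 + 4*((C + C)/(C + 1887)) = -12 + 4*((2*C)/(1887 + C)) = -12 + 4*(2*C/(1887 + C)) = -12 + 8*C/(1887 + C))
(-478617 + q(-1844))*(435777 + m(√(654 - 1086))) = (-478617 + 4*(-5661 - 1*(-1844))/(1887 - 1844))*(435777 + 764*√(654 - 1086)) = (-478617 + 4*(-5661 + 1844)/43)*(435777 + 764*√(-432)) = (-478617 + 4*(1/43)*(-3817))*(435777 + 764*(12*I*√3)) = (-478617 - 15268/43)*(435777 + 9168*I*√3) = -20595799*(435777 + 9168*I*√3)/43 = -8975175500823/43 - 188822285232*I*√3/43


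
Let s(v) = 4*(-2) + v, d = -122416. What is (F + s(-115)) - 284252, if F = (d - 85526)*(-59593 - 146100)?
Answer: 42771929431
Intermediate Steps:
F = 42772213806 (F = (-122416 - 85526)*(-59593 - 146100) = -207942*(-205693) = 42772213806)
s(v) = -8 + v
(F + s(-115)) - 284252 = (42772213806 + (-8 - 115)) - 284252 = (42772213806 - 123) - 284252 = 42772213683 - 284252 = 42771929431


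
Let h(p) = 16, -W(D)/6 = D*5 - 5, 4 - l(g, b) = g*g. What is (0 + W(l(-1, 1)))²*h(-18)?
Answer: 57600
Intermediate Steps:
l(g, b) = 4 - g² (l(g, b) = 4 - g*g = 4 - g²)
W(D) = 30 - 30*D (W(D) = -6*(D*5 - 5) = -6*(5*D - 5) = -6*(-5 + 5*D) = 30 - 30*D)
(0 + W(l(-1, 1)))²*h(-18) = (0 + (30 - 30*(4 - 1*(-1)²)))²*16 = (0 + (30 - 30*(4 - 1*1)))²*16 = (0 + (30 - 30*(4 - 1)))²*16 = (0 + (30 - 30*3))²*16 = (0 + (30 - 90))²*16 = (0 - 60)²*16 = (-60)²*16 = 3600*16 = 57600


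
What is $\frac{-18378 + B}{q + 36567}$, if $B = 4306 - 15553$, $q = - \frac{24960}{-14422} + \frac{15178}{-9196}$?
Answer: $- \frac{982251773250}{1212424619687} \approx -0.81015$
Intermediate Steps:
$q = \frac{2658761}{33156178}$ ($q = \left(-24960\right) \left(- \frac{1}{14422}\right) + 15178 \left(- \frac{1}{9196}\right) = \frac{12480}{7211} - \frac{7589}{4598} = \frac{2658761}{33156178} \approx 0.080189$)
$B = -11247$ ($B = 4306 - 15553 = -11247$)
$\frac{-18378 + B}{q + 36567} = \frac{-18378 - 11247}{\frac{2658761}{33156178} + 36567} = - \frac{29625}{\frac{1212424619687}{33156178}} = \left(-29625\right) \frac{33156178}{1212424619687} = - \frac{982251773250}{1212424619687}$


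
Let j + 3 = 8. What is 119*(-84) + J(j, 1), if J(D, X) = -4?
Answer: -10000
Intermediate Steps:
j = 5 (j = -3 + 8 = 5)
119*(-84) + J(j, 1) = 119*(-84) - 4 = -9996 - 4 = -10000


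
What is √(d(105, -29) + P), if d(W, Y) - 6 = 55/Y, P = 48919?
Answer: √41144330/29 ≈ 221.19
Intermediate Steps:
d(W, Y) = 6 + 55/Y
√(d(105, -29) + P) = √((6 + 55/(-29)) + 48919) = √((6 + 55*(-1/29)) + 48919) = √((6 - 55/29) + 48919) = √(119/29 + 48919) = √(1418770/29) = √41144330/29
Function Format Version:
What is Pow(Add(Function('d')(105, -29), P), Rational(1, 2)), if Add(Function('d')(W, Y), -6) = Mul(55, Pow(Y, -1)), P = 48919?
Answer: Mul(Rational(1, 29), Pow(41144330, Rational(1, 2))) ≈ 221.19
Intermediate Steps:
Function('d')(W, Y) = Add(6, Mul(55, Pow(Y, -1)))
Pow(Add(Function('d')(105, -29), P), Rational(1, 2)) = Pow(Add(Add(6, Mul(55, Pow(-29, -1))), 48919), Rational(1, 2)) = Pow(Add(Add(6, Mul(55, Rational(-1, 29))), 48919), Rational(1, 2)) = Pow(Add(Add(6, Rational(-55, 29)), 48919), Rational(1, 2)) = Pow(Add(Rational(119, 29), 48919), Rational(1, 2)) = Pow(Rational(1418770, 29), Rational(1, 2)) = Mul(Rational(1, 29), Pow(41144330, Rational(1, 2)))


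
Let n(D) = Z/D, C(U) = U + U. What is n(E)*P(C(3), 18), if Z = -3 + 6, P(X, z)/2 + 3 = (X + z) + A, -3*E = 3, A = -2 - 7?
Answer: -72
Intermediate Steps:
A = -9
C(U) = 2*U
E = -1 (E = -⅓*3 = -1)
P(X, z) = -24 + 2*X + 2*z (P(X, z) = -6 + 2*((X + z) - 9) = -6 + 2*(-9 + X + z) = -6 + (-18 + 2*X + 2*z) = -24 + 2*X + 2*z)
Z = 3
n(D) = 3/D
n(E)*P(C(3), 18) = (3/(-1))*(-24 + 2*(2*3) + 2*18) = (3*(-1))*(-24 + 2*6 + 36) = -3*(-24 + 12 + 36) = -3*24 = -72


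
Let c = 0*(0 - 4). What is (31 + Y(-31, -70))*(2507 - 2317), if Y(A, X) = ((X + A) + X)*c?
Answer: 5890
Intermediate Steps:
c = 0 (c = 0*(-4) = 0)
Y(A, X) = 0 (Y(A, X) = ((X + A) + X)*0 = ((A + X) + X)*0 = (A + 2*X)*0 = 0)
(31 + Y(-31, -70))*(2507 - 2317) = (31 + 0)*(2507 - 2317) = 31*190 = 5890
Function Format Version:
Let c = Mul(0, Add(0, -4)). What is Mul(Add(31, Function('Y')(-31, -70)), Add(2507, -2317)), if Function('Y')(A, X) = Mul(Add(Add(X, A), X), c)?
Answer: 5890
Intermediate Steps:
c = 0 (c = Mul(0, -4) = 0)
Function('Y')(A, X) = 0 (Function('Y')(A, X) = Mul(Add(Add(X, A), X), 0) = Mul(Add(Add(A, X), X), 0) = Mul(Add(A, Mul(2, X)), 0) = 0)
Mul(Add(31, Function('Y')(-31, -70)), Add(2507, -2317)) = Mul(Add(31, 0), Add(2507, -2317)) = Mul(31, 190) = 5890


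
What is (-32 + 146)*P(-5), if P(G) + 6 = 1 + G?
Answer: -1140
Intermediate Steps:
P(G) = -5 + G (P(G) = -6 + (1 + G) = -5 + G)
(-32 + 146)*P(-5) = (-32 + 146)*(-5 - 5) = 114*(-10) = -1140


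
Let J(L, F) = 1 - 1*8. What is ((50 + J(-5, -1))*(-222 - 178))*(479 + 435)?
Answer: -15720800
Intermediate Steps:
J(L, F) = -7 (J(L, F) = 1 - 8 = -7)
((50 + J(-5, -1))*(-222 - 178))*(479 + 435) = ((50 - 7)*(-222 - 178))*(479 + 435) = (43*(-400))*914 = -17200*914 = -15720800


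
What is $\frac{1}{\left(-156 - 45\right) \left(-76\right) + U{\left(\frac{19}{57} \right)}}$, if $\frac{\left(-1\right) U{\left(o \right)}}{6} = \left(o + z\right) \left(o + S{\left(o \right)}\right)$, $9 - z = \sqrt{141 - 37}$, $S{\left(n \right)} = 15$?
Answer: $\frac{32439}{465703300} - \frac{207 \sqrt{26}}{232851650} \approx 6.5123 \cdot 10^{-5}$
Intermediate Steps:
$z = 9 - 2 \sqrt{26}$ ($z = 9 - \sqrt{141 - 37} = 9 - \sqrt{104} = 9 - 2 \sqrt{26} \approx -1.198$)
$U{\left(o \right)} = - 6 \left(15 + o\right) \left(9 + o - 2 \sqrt{26}\right)$ ($U{\left(o \right)} = - 6 \left(o + \left(9 - 2 \sqrt{26}\right)\right) \left(o + 15\right) = - 6 \left(9 + o - 2 \sqrt{26}\right) \left(15 + o\right) = - 6 \left(15 + o\right) \left(9 + o - 2 \sqrt{26}\right)$)
$\frac{1}{\left(-156 - 45\right) \left(-76\right) + U{\left(\frac{19}{57} \right)}} = \frac{1}{\left(-156 - 45\right) \left(-76\right) - \left(810 + \frac{2}{3} - 180 \sqrt{26} - 12 \cdot \frac{19}{57} \sqrt{26} + 144 \cdot 19 \cdot \frac{1}{57}\right)} = \frac{1}{\left(-201\right) \left(-76\right) - \left(810 + \frac{2}{3} - 180 \sqrt{26} - 12 \cdot 19 \cdot \frac{1}{57} \sqrt{26} + 144 \cdot 19 \cdot \frac{1}{57}\right)} = \frac{1}{15276 - \left(858 + \frac{2}{3} - 184 \sqrt{26}\right)} = \frac{1}{15276 - \left(\frac{2576}{3} - 184 \sqrt{26}\right)} = \frac{1}{\frac{43252}{3} + 184 \sqrt{26}}$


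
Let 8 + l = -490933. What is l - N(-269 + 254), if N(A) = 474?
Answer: -491415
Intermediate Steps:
l = -490941 (l = -8 - 490933 = -490941)
l - N(-269 + 254) = -490941 - 1*474 = -490941 - 474 = -491415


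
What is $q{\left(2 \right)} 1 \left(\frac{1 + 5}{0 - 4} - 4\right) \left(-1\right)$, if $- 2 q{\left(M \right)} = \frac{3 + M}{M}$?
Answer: $- \frac{55}{8} \approx -6.875$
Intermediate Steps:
$q{\left(M \right)} = - \frac{3 + M}{2 M}$ ($q{\left(M \right)} = - \frac{\left(3 + M\right) \frac{1}{M}}{2} = - \frac{\frac{1}{M} \left(3 + M\right)}{2} = - \frac{3 + M}{2 M}$)
$q{\left(2 \right)} 1 \left(\frac{1 + 5}{0 - 4} - 4\right) \left(-1\right) = \frac{-3 - 2}{2 \cdot 2} \cdot 1 \left(\frac{1 + 5}{0 - 4} - 4\right) \left(-1\right) = \frac{1}{2} \cdot \frac{1}{2} \left(-3 - 2\right) 1 \left(\frac{6}{-4} - 4\right) \left(-1\right) = \frac{1}{2} \cdot \frac{1}{2} \left(-5\right) 1 \left(6 \left(- \frac{1}{4}\right) - 4\right) \left(-1\right) = \left(- \frac{5}{4}\right) 1 \left(- \frac{3}{2} - 4\right) \left(-1\right) = - \frac{5 \left(\left(- \frac{11}{2}\right) \left(-1\right)\right)}{4} = \left(- \frac{5}{4}\right) \frac{11}{2} = - \frac{55}{8}$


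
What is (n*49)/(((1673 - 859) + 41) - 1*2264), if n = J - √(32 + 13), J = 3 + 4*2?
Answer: -539/1409 + 147*√5/1409 ≈ -0.14925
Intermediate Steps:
J = 11 (J = 3 + 8 = 11)
n = 11 - 3*√5 (n = 11 - √(32 + 13) = 11 - √45 = 11 - 3*√5 ≈ 4.2918)
(n*49)/(((1673 - 859) + 41) - 1*2264) = ((11 - 3*√5)*49)/(((1673 - 859) + 41) - 1*2264) = (539 - 147*√5)/((814 + 41) - 2264) = (539 - 147*√5)/(855 - 2264) = (539 - 147*√5)/(-1409) = (539 - 147*√5)*(-1/1409) = -539/1409 + 147*√5/1409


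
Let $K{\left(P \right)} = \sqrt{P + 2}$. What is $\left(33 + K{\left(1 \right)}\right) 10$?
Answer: $330 + 10 \sqrt{3} \approx 347.32$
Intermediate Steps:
$K{\left(P \right)} = \sqrt{2 + P}$
$\left(33 + K{\left(1 \right)}\right) 10 = \left(33 + \sqrt{2 + 1}\right) 10 = \left(33 + \sqrt{3}\right) 10 = 330 + 10 \sqrt{3}$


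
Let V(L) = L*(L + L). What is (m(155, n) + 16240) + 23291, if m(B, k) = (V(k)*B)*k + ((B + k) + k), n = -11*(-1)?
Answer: 452318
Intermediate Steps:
n = 11
V(L) = 2*L² (V(L) = L*(2*L) = 2*L²)
m(B, k) = B + 2*k + 2*B*k³ (m(B, k) = ((2*k²)*B)*k + ((B + k) + k) = (2*B*k²)*k + (B + 2*k) = 2*B*k³ + (B + 2*k) = B + 2*k + 2*B*k³)
(m(155, n) + 16240) + 23291 = ((155 + 2*11 + 2*155*11³) + 16240) + 23291 = ((155 + 22 + 2*155*1331) + 16240) + 23291 = ((155 + 22 + 412610) + 16240) + 23291 = (412787 + 16240) + 23291 = 429027 + 23291 = 452318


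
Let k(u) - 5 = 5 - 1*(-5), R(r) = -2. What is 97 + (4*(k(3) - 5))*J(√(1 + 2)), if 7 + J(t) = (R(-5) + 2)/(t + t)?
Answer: -183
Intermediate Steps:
k(u) = 15 (k(u) = 5 + (5 - 1*(-5)) = 5 + (5 + 5) = 5 + 10 = 15)
J(t) = -7 (J(t) = -7 + (-2 + 2)/(t + t) = -7 + 0/((2*t)) = -7 + 0*(1/(2*t)) = -7 + 0 = -7)
97 + (4*(k(3) - 5))*J(√(1 + 2)) = 97 + (4*(15 - 5))*(-7) = 97 + (4*10)*(-7) = 97 + 40*(-7) = 97 - 280 = -183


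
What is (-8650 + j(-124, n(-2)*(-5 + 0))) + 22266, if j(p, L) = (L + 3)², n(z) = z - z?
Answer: 13625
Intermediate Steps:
n(z) = 0
j(p, L) = (3 + L)²
(-8650 + j(-124, n(-2)*(-5 + 0))) + 22266 = (-8650 + (3 + 0*(-5 + 0))²) + 22266 = (-8650 + (3 + 0*(-5))²) + 22266 = (-8650 + (3 + 0)²) + 22266 = (-8650 + 3²) + 22266 = (-8650 + 9) + 22266 = -8641 + 22266 = 13625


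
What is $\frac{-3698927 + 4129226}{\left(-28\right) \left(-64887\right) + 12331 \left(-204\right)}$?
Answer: $- \frac{47811}{77632} \approx -0.61587$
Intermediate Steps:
$\frac{-3698927 + 4129226}{\left(-28\right) \left(-64887\right) + 12331 \left(-204\right)} = \frac{430299}{1816836 - 2515524} = \frac{430299}{-698688} = 430299 \left(- \frac{1}{698688}\right) = - \frac{47811}{77632}$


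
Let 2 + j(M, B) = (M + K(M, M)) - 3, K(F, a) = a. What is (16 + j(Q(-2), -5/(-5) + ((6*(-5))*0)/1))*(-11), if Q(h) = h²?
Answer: -209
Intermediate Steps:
j(M, B) = -5 + 2*M (j(M, B) = -2 + ((M + M) - 3) = -2 + (2*M - 3) = -2 + (-3 + 2*M) = -5 + 2*M)
(16 + j(Q(-2), -5/(-5) + ((6*(-5))*0)/1))*(-11) = (16 + (-5 + 2*(-2)²))*(-11) = (16 + (-5 + 2*4))*(-11) = (16 + (-5 + 8))*(-11) = (16 + 3)*(-11) = 19*(-11) = -209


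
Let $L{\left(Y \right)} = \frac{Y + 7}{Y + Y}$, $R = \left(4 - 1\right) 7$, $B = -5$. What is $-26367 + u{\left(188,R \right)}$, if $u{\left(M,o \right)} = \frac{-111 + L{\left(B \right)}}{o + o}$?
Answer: $- \frac{2768813}{105} \approx -26370.0$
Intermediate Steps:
$R = 21$ ($R = 3 \cdot 7 = 21$)
$L{\left(Y \right)} = \frac{7 + Y}{2 Y}$
$u{\left(M,o \right)} = - \frac{278}{5 o}$ ($u{\left(M,o \right)} = \frac{-111 + \frac{7 - 5}{2 \left(-5\right)}}{o + o} = \frac{-111 + \frac{1}{2} \left(- \frac{1}{5}\right) 2}{2 o} = \left(-111 - \frac{1}{5}\right) \frac{1}{2 o} = - \frac{556 \frac{1}{2 o}}{5} = - \frac{278}{5 o}$)
$-26367 + u{\left(188,R \right)} = -26367 - \frac{278}{5 \cdot 21} = -26367 - \frac{278}{105} = - \frac{2768813}{105}$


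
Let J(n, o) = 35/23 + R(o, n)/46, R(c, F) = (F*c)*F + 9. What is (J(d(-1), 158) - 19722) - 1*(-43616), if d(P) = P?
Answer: 1099361/46 ≈ 23899.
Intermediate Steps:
R(c, F) = 9 + c*F**2 (R(c, F) = c*F**2 + 9 = 9 + c*F**2)
J(n, o) = 79/46 + o*n**2/46 (J(n, o) = 35/23 + (9 + o*n**2)/46 = 35*(1/23) + (9 + o*n**2)*(1/46) = 35/23 + (9/46 + o*n**2/46) = 79/46 + o*n**2/46)
(J(d(-1), 158) - 19722) - 1*(-43616) = ((79/46 + (1/46)*158*(-1)**2) - 19722) - 1*(-43616) = ((79/46 + (1/46)*158*1) - 19722) + 43616 = ((79/46 + 79/23) - 19722) + 43616 = (237/46 - 19722) + 43616 = -906975/46 + 43616 = 1099361/46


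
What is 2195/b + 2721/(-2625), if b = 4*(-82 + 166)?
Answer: 32977/6000 ≈ 5.4962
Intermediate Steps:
b = 336 (b = 4*84 = 336)
2195/b + 2721/(-2625) = 2195/336 + 2721/(-2625) = 2195*(1/336) + 2721*(-1/2625) = 2195/336 - 907/875 = 32977/6000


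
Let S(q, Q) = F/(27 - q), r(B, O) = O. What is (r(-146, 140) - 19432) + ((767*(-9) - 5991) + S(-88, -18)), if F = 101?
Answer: -3701289/115 ≈ -32185.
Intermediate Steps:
S(q, Q) = 101/(27 - q)
(r(-146, 140) - 19432) + ((767*(-9) - 5991) + S(-88, -18)) = (140 - 19432) + ((767*(-9) - 5991) - 101/(-27 - 88)) = -19292 + ((-6903 - 5991) - 101/(-115)) = -19292 + (-12894 - 101*(-1/115)) = -19292 + (-12894 + 101/115) = -19292 - 1482709/115 = -3701289/115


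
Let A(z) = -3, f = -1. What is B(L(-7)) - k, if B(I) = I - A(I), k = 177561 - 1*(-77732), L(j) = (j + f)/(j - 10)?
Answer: -4339922/17 ≈ -2.5529e+5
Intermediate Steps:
L(j) = (-1 + j)/(-10 + j) (L(j) = (j - 1)/(j - 10) = (-1 + j)/(-10 + j))
k = 255293 (k = 177561 + 77732 = 255293)
B(I) = 3 + I (B(I) = I - 1*(-3) = I + 3 = 3 + I)
B(L(-7)) - k = (3 + (-1 - 7)/(-10 - 7)) - 1*255293 = (3 - 8/(-17)) - 255293 = (3 - 1/17*(-8)) - 255293 = (3 + 8/17) - 255293 = 59/17 - 255293 = -4339922/17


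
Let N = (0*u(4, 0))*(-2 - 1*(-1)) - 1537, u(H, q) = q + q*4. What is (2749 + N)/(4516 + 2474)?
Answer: 202/1165 ≈ 0.17339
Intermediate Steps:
u(H, q) = 5*q (u(H, q) = q + 4*q = 5*q)
N = -1537 (N = (0*(5*0))*(-2 - 1*(-1)) - 1537 = (0*0)*(-2 + 1) - 1537 = 0*(-1) - 1537 = 0 - 1537 = -1537)
(2749 + N)/(4516 + 2474) = (2749 - 1537)/(4516 + 2474) = 1212/6990 = 1212*(1/6990) = 202/1165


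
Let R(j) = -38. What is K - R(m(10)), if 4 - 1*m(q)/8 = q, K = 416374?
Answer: 416412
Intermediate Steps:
m(q) = 32 - 8*q
K - R(m(10)) = 416374 - 1*(-38) = 416374 + 38 = 416412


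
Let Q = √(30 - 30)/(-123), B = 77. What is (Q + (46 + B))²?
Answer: 15129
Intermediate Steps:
Q = 0 (Q = √0*(-1/123) = 0*(-1/123) = 0)
(Q + (46 + B))² = (0 + (46 + 77))² = (0 + 123)² = 123² = 15129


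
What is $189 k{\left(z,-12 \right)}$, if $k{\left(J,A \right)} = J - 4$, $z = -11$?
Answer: $-2835$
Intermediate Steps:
$k{\left(J,A \right)} = -4 + J$ ($k{\left(J,A \right)} = J - 4 = -4 + J$)
$189 k{\left(z,-12 \right)} = 189 \left(-4 - 11\right) = 189 \left(-15\right) = -2835$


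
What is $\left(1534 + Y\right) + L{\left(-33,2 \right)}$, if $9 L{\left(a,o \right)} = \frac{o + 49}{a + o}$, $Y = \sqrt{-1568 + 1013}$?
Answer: $\frac{142645}{93} + i \sqrt{555} \approx 1533.8 + 23.558 i$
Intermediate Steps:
$Y = i \sqrt{555}$ ($Y = \sqrt{-555} = i \sqrt{555} \approx 23.558 i$)
$L{\left(a,o \right)} = \frac{49 + o}{9 \left(a + o\right)}$ ($L{\left(a,o \right)} = \frac{\left(o + 49\right) \frac{1}{a + o}}{9} = \frac{\left(49 + o\right) \frac{1}{a + o}}{9} = \frac{\frac{1}{a + o} \left(49 + o\right)}{9} = \frac{49 + o}{9 \left(a + o\right)}$)
$\left(1534 + Y\right) + L{\left(-33,2 \right)} = \left(1534 + i \sqrt{555}\right) + \frac{49 + 2}{9 \left(-33 + 2\right)} = \left(1534 + i \sqrt{555}\right) + \frac{1}{9} \frac{1}{-31} \cdot 51 = \left(1534 + i \sqrt{555}\right) + \frac{1}{9} \left(- \frac{1}{31}\right) 51 = \left(1534 + i \sqrt{555}\right) - \frac{17}{93} = \frac{142645}{93} + i \sqrt{555}$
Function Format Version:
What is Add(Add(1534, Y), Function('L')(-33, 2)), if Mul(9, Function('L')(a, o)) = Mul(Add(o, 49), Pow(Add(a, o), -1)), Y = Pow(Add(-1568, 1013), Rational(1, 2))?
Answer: Add(Rational(142645, 93), Mul(I, Pow(555, Rational(1, 2)))) ≈ Add(1533.8, Mul(23.558, I))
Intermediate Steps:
Y = Mul(I, Pow(555, Rational(1, 2))) (Y = Pow(-555, Rational(1, 2)) = Mul(I, Pow(555, Rational(1, 2))) ≈ Mul(23.558, I))
Function('L')(a, o) = Mul(Rational(1, 9), Pow(Add(a, o), -1), Add(49, o)) (Function('L')(a, o) = Mul(Rational(1, 9), Mul(Add(o, 49), Pow(Add(a, o), -1))) = Mul(Rational(1, 9), Mul(Add(49, o), Pow(Add(a, o), -1))) = Mul(Rational(1, 9), Mul(Pow(Add(a, o), -1), Add(49, o))) = Mul(Rational(1, 9), Pow(Add(a, o), -1), Add(49, o)))
Add(Add(1534, Y), Function('L')(-33, 2)) = Add(Add(1534, Mul(I, Pow(555, Rational(1, 2)))), Mul(Rational(1, 9), Pow(Add(-33, 2), -1), Add(49, 2))) = Add(Add(1534, Mul(I, Pow(555, Rational(1, 2)))), Mul(Rational(1, 9), Pow(-31, -1), 51)) = Add(Add(1534, Mul(I, Pow(555, Rational(1, 2)))), Mul(Rational(1, 9), Rational(-1, 31), 51)) = Add(Add(1534, Mul(I, Pow(555, Rational(1, 2)))), Rational(-17, 93)) = Add(Rational(142645, 93), Mul(I, Pow(555, Rational(1, 2))))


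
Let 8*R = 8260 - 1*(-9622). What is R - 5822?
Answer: -14347/4 ≈ -3586.8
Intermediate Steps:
R = 8941/4 (R = (8260 - 1*(-9622))/8 = (8260 + 9622)/8 = (1/8)*17882 = 8941/4 ≈ 2235.3)
R - 5822 = 8941/4 - 5822 = -14347/4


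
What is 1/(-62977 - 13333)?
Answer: -1/76310 ≈ -1.3104e-5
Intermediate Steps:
1/(-62977 - 13333) = 1/(-76310) = -1/76310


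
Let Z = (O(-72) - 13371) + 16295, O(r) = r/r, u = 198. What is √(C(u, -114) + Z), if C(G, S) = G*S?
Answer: 3*I*√2183 ≈ 140.17*I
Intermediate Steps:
O(r) = 1
Z = 2925 (Z = (1 - 13371) + 16295 = -13370 + 16295 = 2925)
√(C(u, -114) + Z) = √(198*(-114) + 2925) = √(-22572 + 2925) = √(-19647) = 3*I*√2183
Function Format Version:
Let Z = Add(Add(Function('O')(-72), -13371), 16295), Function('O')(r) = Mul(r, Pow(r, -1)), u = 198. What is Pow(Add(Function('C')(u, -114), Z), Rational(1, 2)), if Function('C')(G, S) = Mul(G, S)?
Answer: Mul(3, I, Pow(2183, Rational(1, 2))) ≈ Mul(140.17, I)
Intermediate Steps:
Function('O')(r) = 1
Z = 2925 (Z = Add(Add(1, -13371), 16295) = Add(-13370, 16295) = 2925)
Pow(Add(Function('C')(u, -114), Z), Rational(1, 2)) = Pow(Add(Mul(198, -114), 2925), Rational(1, 2)) = Pow(Add(-22572, 2925), Rational(1, 2)) = Pow(-19647, Rational(1, 2)) = Mul(3, I, Pow(2183, Rational(1, 2)))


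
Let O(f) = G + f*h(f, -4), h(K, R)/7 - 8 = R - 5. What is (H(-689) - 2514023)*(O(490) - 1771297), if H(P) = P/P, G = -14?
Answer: 4461737918302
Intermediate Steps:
h(K, R) = 21 + 7*R (h(K, R) = 56 + 7*(R - 5) = 56 + 7*(-5 + R) = 56 + (-35 + 7*R) = 21 + 7*R)
O(f) = -14 - 7*f (O(f) = -14 + f*(21 + 7*(-4)) = -14 + f*(21 - 28) = -14 + f*(-7) = -14 - 7*f)
H(P) = 1
(H(-689) - 2514023)*(O(490) - 1771297) = (1 - 2514023)*((-14 - 7*490) - 1771297) = -2514022*((-14 - 3430) - 1771297) = -2514022*(-3444 - 1771297) = -2514022*(-1774741) = 4461737918302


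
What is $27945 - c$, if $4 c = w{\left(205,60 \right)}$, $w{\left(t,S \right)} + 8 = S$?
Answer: $27932$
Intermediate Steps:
$w{\left(t,S \right)} = -8 + S$
$c = 13$ ($c = \frac{-8 + 60}{4} = \frac{1}{4} \cdot 52 = 13$)
$27945 - c = 27945 - 13 = 27932$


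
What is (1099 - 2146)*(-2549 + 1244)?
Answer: 1366335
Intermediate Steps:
(1099 - 2146)*(-2549 + 1244) = -1047*(-1305) = 1366335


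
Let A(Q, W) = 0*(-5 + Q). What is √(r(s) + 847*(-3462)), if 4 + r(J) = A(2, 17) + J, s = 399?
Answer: I*√2931919 ≈ 1712.3*I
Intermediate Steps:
A(Q, W) = 0
r(J) = -4 + J (r(J) = -4 + (0 + J) = -4 + J)
√(r(s) + 847*(-3462)) = √((-4 + 399) + 847*(-3462)) = √(395 - 2932314) = √(-2931919) = I*√2931919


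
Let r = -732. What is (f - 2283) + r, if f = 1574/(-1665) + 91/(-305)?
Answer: -306344792/101565 ≈ -3016.2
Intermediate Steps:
f = -126317/101565 (f = 1574*(-1/1665) + 91*(-1/305) = -1574/1665 - 91/305 = -126317/101565 ≈ -1.2437)
(f - 2283) + r = (-126317/101565 - 2283) - 732 = -231999212/101565 - 732 = -306344792/101565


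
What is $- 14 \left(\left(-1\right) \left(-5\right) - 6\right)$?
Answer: $14$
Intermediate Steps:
$- 14 \left(\left(-1\right) \left(-5\right) - 6\right) = - 14 \left(5 - 6\right) = - 14 \left(-1\right) = \left(-1\right) \left(-14\right) = 14$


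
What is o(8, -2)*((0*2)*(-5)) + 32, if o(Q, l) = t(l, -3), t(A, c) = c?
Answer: 32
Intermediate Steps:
o(Q, l) = -3
o(8, -2)*((0*2)*(-5)) + 32 = -3*0*2*(-5) + 32 = -0*(-5) + 32 = -3*0 + 32 = 0 + 32 = 32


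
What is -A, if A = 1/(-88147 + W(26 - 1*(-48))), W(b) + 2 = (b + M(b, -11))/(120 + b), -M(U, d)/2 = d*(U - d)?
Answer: 97/8549481 ≈ 1.1346e-5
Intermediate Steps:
M(U, d) = -2*d*(U - d)
W(b) = -2 + (242 + 23*b)/(120 + b) (W(b) = -2 + (b + 2*(-11)*(-11 - b))/(120 + b) = -2 + (b + (242 + 22*b))/(120 + b) = -2 + (242 + 23*b)/(120 + b))
A = -97/8549481 (A = 1/(-88147 + (2 + 21*(26 - 1*(-48)))/(120 + (26 - 1*(-48)))) = 1/(-88147 + (2 + 21*(26 + 48))/(120 + (26 + 48))) = 1/(-88147 + (2 + 21*74)/(120 + 74)) = 1/(-88147 + (2 + 1554)/194) = 1/(-88147 + (1/194)*1556) = 1/(-88147 + 778/97) = 1/(-8549481/97) = -97/8549481 ≈ -1.1346e-5)
-A = -1*(-97/8549481) = 97/8549481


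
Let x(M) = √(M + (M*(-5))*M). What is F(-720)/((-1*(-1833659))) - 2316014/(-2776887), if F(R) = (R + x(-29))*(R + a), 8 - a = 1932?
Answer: 9533084159386/5091863839533 - 2644*I*√4234/1833659 ≈ 1.8722 - 0.093825*I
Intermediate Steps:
a = -1924 (a = 8 - 1*1932 = 8 - 1932 = -1924)
x(M) = √(M - 5*M²) (x(M) = √(M + (-5*M)*M) = √(M - 5*M²))
F(R) = (-1924 + R)*(R + I*√4234) (F(R) = (R + √(-29*(1 - 5*(-29))))*(R - 1924) = (R + √(-29*(1 + 145)))*(-1924 + R) = (R + √(-29*146))*(-1924 + R) = (R + √(-4234))*(-1924 + R) = (R + I*√4234)*(-1924 + R) = (-1924 + R)*(R + I*√4234))
F(-720)/((-1*(-1833659))) - 2316014/(-2776887) = ((-720)² - 1924*(-720) - 1924*I*√4234 + I*(-720)*√4234)/((-1*(-1833659))) - 2316014/(-2776887) = (518400 + 1385280 - 1924*I*√4234 - 720*I*√4234)/1833659 - 2316014*(-1/2776887) = (1903680 - 2644*I*√4234)*(1/1833659) + 2316014/2776887 = (1903680/1833659 - 2644*I*√4234/1833659) + 2316014/2776887 = 9533084159386/5091863839533 - 2644*I*√4234/1833659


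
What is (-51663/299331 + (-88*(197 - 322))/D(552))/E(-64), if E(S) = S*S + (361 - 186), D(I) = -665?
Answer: -221799793/56677626411 ≈ -0.0039134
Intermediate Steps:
E(S) = 175 + S² (E(S) = S² + 175 = 175 + S²)
(-51663/299331 + (-88*(197 - 322))/D(552))/E(-64) = (-51663/299331 - 88*(197 - 322)/(-665))/(175 + (-64)²) = (-51663*1/299331 - 88*(-125)*(-1/665))/(175 + 4096) = (-17221/99777 + 11000*(-1/665))/4271 = (-17221/99777 - 2200/133)*(1/4271) = -221799793/13270341*1/4271 = -221799793/56677626411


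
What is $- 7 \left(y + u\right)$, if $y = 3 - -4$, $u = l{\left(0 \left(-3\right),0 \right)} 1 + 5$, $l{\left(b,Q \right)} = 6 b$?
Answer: $-84$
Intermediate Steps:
$u = 5$ ($u = 6 \cdot 0 \left(-3\right) 1 + 5 = 6 \cdot 0 \cdot 1 + 5 = 0 \cdot 1 + 5 = 0 + 5 = 5$)
$y = 7$ ($y = 3 + 4 = 7$)
$- 7 \left(y + u\right) = - 7 \left(7 + 5\right) = \left(-7\right) 12 = -84$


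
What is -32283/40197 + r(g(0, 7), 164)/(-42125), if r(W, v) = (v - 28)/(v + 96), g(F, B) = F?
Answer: -29465418691/36688136875 ≈ -0.80313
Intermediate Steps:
r(W, v) = (-28 + v)/(96 + v)
-32283/40197 + r(g(0, 7), 164)/(-42125) = -32283/40197 + ((-28 + 164)/(96 + 164))/(-42125) = -32283*1/40197 + (136/260)*(-1/42125) = -10761/13399 + ((1/260)*136)*(-1/42125) = -10761/13399 + (34/65)*(-1/42125) = -10761/13399 - 34/2738125 = -29465418691/36688136875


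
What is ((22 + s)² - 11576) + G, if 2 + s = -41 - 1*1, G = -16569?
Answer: -27661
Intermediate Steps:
s = -44 (s = -2 + (-41 - 1*1) = -2 + (-41 - 1) = -2 - 42 = -44)
((22 + s)² - 11576) + G = ((22 - 44)² - 11576) - 16569 = ((-22)² - 11576) - 16569 = (484 - 11576) - 16569 = -11092 - 16569 = -27661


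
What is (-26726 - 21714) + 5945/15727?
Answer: -761809935/15727 ≈ -48440.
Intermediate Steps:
(-26726 - 21714) + 5945/15727 = -48440 + 5945*(1/15727) = -48440 + 5945/15727 = -761809935/15727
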